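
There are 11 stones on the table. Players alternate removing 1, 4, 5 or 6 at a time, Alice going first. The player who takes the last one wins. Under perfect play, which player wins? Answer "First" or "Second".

Second

W/L table (W = player to move can force a win):
i:   0  1  2  3  4  5  6  7  8  9 10 11
     L  W  L  W  W  W  W  W  W  L  W  L
Position 11 is L, so the second player wins.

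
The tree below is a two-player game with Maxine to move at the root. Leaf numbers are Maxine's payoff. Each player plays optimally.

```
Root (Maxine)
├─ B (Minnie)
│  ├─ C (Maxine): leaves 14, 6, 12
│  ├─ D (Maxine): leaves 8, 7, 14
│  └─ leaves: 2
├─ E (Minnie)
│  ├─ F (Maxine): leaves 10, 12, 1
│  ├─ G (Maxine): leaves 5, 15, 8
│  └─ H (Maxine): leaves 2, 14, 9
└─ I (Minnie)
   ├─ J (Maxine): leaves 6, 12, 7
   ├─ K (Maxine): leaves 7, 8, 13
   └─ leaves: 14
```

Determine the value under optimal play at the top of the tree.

12

C (Maxine): max(14, 6, 12) = 14
D (Maxine): max(8, 7, 14) = 14
B (Minnie): min(14, 14, 2) = 2
F (Maxine): max(10, 12, 1) = 12
G (Maxine): max(5, 15, 8) = 15
H (Maxine): max(2, 14, 9) = 14
E (Minnie): min(12, 15, 14) = 12
J (Maxine): max(6, 12, 7) = 12
K (Maxine): max(7, 8, 13) = 13
I (Minnie): min(12, 13, 14) = 12
Root (Maxine): max(2, 12, 12) = 12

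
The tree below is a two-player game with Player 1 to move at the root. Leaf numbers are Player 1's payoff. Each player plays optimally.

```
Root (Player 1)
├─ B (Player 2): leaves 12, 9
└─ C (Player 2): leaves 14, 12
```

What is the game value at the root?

12

B (Player 2): min(12, 9) = 9
C (Player 2): min(14, 12) = 12
Root (Player 1): max(9, 12) = 12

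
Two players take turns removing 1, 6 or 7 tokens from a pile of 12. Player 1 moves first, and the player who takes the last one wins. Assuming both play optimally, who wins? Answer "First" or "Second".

Second

i:   0  1  2  3  4  5  6  7  8  9 10 11 12
     L  W  L  W  L  W  W  W  W  W  W  W  L
Position 12 is L, so the second player wins.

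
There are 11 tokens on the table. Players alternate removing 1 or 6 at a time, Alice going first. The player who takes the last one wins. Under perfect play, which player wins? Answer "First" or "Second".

i:   0  1  2  3  4  5  6  7  8  9 10 11
     L  W  L  W  L  W  W  L  W  L  W  L
Position 11 is L, so the second player wins.

Second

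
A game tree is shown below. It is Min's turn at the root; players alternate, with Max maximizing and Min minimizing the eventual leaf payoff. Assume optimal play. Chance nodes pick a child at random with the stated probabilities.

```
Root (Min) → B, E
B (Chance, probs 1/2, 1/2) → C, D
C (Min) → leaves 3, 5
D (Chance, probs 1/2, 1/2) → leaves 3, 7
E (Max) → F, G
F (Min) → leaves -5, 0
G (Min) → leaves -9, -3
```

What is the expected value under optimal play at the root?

C (Min): min(3, 5) = 3
D (Chance): 1/2·3 + 1/2·7 = 5
B (Chance): 1/2·3 + 1/2·5 = 4
F (Min): min(-5, 0) = -5
G (Min): min(-9, -3) = -9
E (Max): max(-5, -9) = -5
Root (Min): min(4, -5) = -5

-5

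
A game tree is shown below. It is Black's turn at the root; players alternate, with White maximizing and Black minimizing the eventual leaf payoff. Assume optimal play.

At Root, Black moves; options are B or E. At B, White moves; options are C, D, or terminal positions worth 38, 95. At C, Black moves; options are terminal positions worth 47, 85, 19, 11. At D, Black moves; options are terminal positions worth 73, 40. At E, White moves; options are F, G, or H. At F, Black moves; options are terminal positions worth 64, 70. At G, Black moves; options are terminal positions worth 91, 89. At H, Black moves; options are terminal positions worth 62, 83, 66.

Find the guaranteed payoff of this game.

89

C (Black): min(47, 85, 19, 11) = 11
D (Black): min(73, 40) = 40
B (White): max(11, 40, 38, 95) = 95
F (Black): min(64, 70) = 64
G (Black): min(91, 89) = 89
H (Black): min(62, 83, 66) = 62
E (White): max(64, 89, 62) = 89
Root (Black): min(95, 89) = 89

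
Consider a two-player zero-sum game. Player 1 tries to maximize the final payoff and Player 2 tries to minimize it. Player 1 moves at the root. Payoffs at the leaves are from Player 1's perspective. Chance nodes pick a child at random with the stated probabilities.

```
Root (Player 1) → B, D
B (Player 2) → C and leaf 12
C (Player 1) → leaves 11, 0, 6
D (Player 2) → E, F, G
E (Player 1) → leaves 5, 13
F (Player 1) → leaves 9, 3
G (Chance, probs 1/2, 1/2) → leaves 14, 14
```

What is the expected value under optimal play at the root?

C (Player 1): max(11, 0, 6) = 11
B (Player 2): min(11, 12) = 11
E (Player 1): max(5, 13) = 13
F (Player 1): max(9, 3) = 9
G (Chance): 1/2·14 + 1/2·14 = 14
D (Player 2): min(13, 9, 14) = 9
Root (Player 1): max(11, 9) = 11

11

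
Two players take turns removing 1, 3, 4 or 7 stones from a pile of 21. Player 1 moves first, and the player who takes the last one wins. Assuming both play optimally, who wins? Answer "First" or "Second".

i:   0  1  2  3  4  5  6  7  8  9 10 11 12 13 14 15 16 17 18 19 20 21
     L  W  L  W  W  W  W  W  L  W  L  W  W  W  W  W  L  W  L  W  W  W
Position 21 is W, so the first player wins.

First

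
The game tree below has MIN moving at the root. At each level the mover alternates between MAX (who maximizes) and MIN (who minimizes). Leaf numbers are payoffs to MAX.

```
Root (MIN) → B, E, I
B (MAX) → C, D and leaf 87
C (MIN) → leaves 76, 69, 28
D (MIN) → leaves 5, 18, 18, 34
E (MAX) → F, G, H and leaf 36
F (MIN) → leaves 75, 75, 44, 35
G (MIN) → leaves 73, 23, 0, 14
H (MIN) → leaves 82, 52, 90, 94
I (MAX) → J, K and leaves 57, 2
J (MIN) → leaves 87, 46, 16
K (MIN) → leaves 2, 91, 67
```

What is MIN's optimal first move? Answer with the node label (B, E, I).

C (MIN): min(76, 69, 28) = 28
D (MIN): min(5, 18, 18, 34) = 5
B (MAX): max(28, 5, 87) = 87
F (MIN): min(75, 75, 44, 35) = 35
G (MIN): min(73, 23, 0, 14) = 0
H (MIN): min(82, 52, 90, 94) = 52
E (MAX): max(35, 0, 52, 36) = 52
J (MIN): min(87, 46, 16) = 16
K (MIN): min(2, 91, 67) = 2
I (MAX): max(16, 2, 57, 2) = 57
Root (MIN): min(87, 52, 57) = 52
MIN picks the child with the lowest value: E (value 52).

E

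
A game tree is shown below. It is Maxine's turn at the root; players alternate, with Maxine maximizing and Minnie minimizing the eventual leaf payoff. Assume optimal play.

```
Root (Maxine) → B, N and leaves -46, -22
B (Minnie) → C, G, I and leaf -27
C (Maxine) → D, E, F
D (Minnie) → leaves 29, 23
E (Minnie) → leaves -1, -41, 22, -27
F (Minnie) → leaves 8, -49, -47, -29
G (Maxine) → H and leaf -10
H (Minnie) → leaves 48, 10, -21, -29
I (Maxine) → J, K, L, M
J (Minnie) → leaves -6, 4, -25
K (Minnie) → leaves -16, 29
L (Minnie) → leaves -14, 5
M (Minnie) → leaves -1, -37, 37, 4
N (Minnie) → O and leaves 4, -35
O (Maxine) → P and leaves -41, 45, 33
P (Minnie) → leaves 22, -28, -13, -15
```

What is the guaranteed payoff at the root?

-22

D (Minnie): min(29, 23) = 23
E (Minnie): min(-1, -41, 22, -27) = -41
F (Minnie): min(8, -49, -47, -29) = -49
C (Maxine): max(23, -41, -49) = 23
H (Minnie): min(48, 10, -21, -29) = -29
G (Maxine): max(-29, -10) = -10
J (Minnie): min(-6, 4, -25) = -25
K (Minnie): min(-16, 29) = -16
L (Minnie): min(-14, 5) = -14
M (Minnie): min(-1, -37, 37, 4) = -37
I (Maxine): max(-25, -16, -14, -37) = -14
B (Minnie): min(23, -10, -14, -27) = -27
P (Minnie): min(22, -28, -13, -15) = -28
O (Maxine): max(-28, -41, 45, 33) = 45
N (Minnie): min(45, 4, -35) = -35
Root (Maxine): max(-27, -35, -46, -22) = -22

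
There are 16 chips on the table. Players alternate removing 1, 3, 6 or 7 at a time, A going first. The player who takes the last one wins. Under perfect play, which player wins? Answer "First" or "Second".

i:   0  1  2  3  4  5  6  7  8  9 10 11 12 13 14 15 16
     L  W  L  W  L  W  W  W  W  W  W  W  L  W  L  W  L
Position 16 is L, so the second player wins.

Second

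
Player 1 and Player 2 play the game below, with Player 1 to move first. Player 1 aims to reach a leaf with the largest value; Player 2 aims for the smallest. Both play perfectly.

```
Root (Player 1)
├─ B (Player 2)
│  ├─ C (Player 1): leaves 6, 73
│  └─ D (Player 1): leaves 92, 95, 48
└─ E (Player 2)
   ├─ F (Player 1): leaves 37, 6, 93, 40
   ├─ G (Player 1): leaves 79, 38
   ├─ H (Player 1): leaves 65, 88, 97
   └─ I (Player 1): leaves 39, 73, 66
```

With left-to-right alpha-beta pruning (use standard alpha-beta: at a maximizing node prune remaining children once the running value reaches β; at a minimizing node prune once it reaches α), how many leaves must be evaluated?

14

C [α=-∞,β=+∞]: v=73
D [α=-∞,β=73]: v=92 after child 1 ≥ β → β-cutoff, skip 2
B [α=-∞,β=+∞]: v=73
F [α=73,β=+∞]: v=93
G [α=73,β=93]: v=79
H [α=73,β=79]: v=88 after child 2 ≥ β → β-cutoff, skip 1
I [α=73,β=79]: v=73
E [α=73,β=+∞]: v=73
Root [α=-∞,β=+∞]: v=73
Leaves evaluated: 14 of 17.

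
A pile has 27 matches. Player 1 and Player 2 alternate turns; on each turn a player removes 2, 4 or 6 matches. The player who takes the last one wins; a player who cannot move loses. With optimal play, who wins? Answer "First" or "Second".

Positions where the player to move wins (W) vs loses (L):
i:   0  1  2  3  4  5  6  7  8  9 10 11 12 13 14 15 16 17 18 19 20 21 22 23 24 25 26 27
     L  L  W  W  W  W  W  W  L  L  W  W  W  W  W  W  L  L  W  W  W  W  W  W  L  L  W  W
Position 27 is W, so the first player wins.

First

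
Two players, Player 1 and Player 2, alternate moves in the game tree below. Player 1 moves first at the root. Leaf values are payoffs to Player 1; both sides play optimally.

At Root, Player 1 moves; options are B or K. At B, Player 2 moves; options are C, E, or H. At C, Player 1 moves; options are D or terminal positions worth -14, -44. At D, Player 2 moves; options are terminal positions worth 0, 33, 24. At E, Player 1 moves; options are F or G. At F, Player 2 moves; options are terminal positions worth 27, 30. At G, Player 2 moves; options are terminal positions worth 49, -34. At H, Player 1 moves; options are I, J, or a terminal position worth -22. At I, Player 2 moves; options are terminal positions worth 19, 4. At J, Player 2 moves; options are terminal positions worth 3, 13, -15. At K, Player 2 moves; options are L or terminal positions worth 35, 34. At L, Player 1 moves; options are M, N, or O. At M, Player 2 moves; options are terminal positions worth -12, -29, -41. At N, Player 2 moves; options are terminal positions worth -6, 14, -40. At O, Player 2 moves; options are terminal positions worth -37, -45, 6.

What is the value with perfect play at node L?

M: min(-12, -29, -41) = -41
N: min(-6, 14, -40) = -40
O: min(-37, -45, 6) = -45
L: max(-41, -40, -45) = -40

-40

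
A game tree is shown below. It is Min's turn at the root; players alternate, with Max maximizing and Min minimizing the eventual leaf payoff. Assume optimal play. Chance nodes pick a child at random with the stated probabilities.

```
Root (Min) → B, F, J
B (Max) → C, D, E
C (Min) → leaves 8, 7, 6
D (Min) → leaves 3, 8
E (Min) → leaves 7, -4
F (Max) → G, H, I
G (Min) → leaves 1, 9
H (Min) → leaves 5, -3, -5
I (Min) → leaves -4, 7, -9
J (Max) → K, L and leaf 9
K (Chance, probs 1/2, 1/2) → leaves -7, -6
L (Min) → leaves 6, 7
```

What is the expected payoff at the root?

1

C (Min): min(8, 7, 6) = 6
D (Min): min(3, 8) = 3
E (Min): min(7, -4) = -4
B (Max): max(6, 3, -4) = 6
G (Min): min(1, 9) = 1
H (Min): min(5, -3, -5) = -5
I (Min): min(-4, 7, -9) = -9
F (Max): max(1, -5, -9) = 1
K (Chance): 1/2·-7 + 1/2·-6 = -6.5
L (Min): min(6, 7) = 6
J (Max): max(-6.5, 6, 9) = 9
Root (Min): min(6, 1, 9) = 1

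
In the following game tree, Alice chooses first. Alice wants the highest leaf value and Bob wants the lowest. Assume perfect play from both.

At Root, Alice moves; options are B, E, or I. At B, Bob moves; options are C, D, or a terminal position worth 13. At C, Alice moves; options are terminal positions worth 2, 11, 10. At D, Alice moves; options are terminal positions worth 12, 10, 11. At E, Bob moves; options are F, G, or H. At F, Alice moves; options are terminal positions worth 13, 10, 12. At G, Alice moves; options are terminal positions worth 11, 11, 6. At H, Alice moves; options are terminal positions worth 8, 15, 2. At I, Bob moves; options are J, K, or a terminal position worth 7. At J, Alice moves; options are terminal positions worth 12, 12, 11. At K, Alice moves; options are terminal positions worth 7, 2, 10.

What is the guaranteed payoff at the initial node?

C (Alice): max(2, 11, 10) = 11
D (Alice): max(12, 10, 11) = 12
B (Bob): min(11, 12, 13) = 11
F (Alice): max(13, 10, 12) = 13
G (Alice): max(11, 11, 6) = 11
H (Alice): max(8, 15, 2) = 15
E (Bob): min(13, 11, 15) = 11
J (Alice): max(12, 12, 11) = 12
K (Alice): max(7, 2, 10) = 10
I (Bob): min(12, 10, 7) = 7
Root (Alice): max(11, 11, 7) = 11

11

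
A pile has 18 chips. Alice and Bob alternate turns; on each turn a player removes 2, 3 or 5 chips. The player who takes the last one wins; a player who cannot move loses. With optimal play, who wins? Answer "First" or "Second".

First

i:   0  1  2  3  4  5  6  7  8  9 10 11 12 13 14 15 16 17 18
     L  L  W  W  W  W  W  L  L  W  W  W  W  W  L  L  W  W  W
Position 18 is W, so the first player wins.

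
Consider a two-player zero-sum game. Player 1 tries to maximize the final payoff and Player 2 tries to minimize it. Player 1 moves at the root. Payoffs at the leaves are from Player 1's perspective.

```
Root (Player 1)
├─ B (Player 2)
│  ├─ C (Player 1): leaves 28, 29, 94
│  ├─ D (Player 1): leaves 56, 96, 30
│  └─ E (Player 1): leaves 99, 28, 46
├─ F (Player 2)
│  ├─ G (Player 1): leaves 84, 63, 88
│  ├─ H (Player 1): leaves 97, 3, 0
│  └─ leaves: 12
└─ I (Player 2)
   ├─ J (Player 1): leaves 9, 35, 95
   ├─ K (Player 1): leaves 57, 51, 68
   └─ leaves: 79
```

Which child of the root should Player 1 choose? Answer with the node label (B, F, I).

C (Player 1): max(28, 29, 94) = 94
D (Player 1): max(56, 96, 30) = 96
E (Player 1): max(99, 28, 46) = 99
B (Player 2): min(94, 96, 99) = 94
G (Player 1): max(84, 63, 88) = 88
H (Player 1): max(97, 3, 0) = 97
F (Player 2): min(88, 97, 12) = 12
J (Player 1): max(9, 35, 95) = 95
K (Player 1): max(57, 51, 68) = 68
I (Player 2): min(95, 68, 79) = 68
Root (Player 1): max(94, 12, 68) = 94
Player 1 picks the child with the highest value: B (value 94).

B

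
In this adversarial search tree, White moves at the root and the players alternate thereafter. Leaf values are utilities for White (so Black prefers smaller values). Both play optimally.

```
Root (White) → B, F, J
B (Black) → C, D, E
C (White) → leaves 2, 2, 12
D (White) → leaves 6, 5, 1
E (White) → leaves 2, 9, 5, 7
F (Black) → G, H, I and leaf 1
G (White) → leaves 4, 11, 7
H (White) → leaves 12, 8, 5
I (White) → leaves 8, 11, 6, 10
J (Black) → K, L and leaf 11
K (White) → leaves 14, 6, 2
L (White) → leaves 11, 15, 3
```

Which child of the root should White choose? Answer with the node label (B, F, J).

C (White): max(2, 2, 12) = 12
D (White): max(6, 5, 1) = 6
E (White): max(2, 9, 5, 7) = 9
B (Black): min(12, 6, 9) = 6
G (White): max(4, 11, 7) = 11
H (White): max(12, 8, 5) = 12
I (White): max(8, 11, 6, 10) = 11
F (Black): min(11, 12, 11, 1) = 1
K (White): max(14, 6, 2) = 14
L (White): max(11, 15, 3) = 15
J (Black): min(14, 15, 11) = 11
Root (White): max(6, 1, 11) = 11
White picks the child with the highest value: J (value 11).

J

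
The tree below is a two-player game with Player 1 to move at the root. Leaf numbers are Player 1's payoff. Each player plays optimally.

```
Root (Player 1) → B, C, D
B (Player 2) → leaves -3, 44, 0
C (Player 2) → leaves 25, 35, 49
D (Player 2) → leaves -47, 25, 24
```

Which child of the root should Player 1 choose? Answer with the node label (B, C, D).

B (Player 2): min(-3, 44, 0) = -3
C (Player 2): min(25, 35, 49) = 25
D (Player 2): min(-47, 25, 24) = -47
Root (Player 1): max(-3, 25, -47) = 25
Player 1 picks the child with the highest value: C (value 25).

C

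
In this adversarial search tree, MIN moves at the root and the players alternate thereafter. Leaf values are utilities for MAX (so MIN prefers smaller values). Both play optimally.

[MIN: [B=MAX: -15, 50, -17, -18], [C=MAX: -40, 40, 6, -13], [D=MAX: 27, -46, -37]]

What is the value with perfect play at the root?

27

B (MAX): max(-15, 50, -17, -18) = 50
C (MAX): max(-40, 40, 6, -13) = 40
D (MAX): max(27, -46, -37) = 27
Root (MIN): min(50, 40, 27) = 27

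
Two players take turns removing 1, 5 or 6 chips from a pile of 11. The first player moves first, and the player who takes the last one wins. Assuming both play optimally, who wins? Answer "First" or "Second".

Mark each pile size as W (mover wins) or L (mover loses):
i:   0  1  2  3  4  5  6  7  8  9 10 11
     L  W  L  W  L  W  W  W  W  W  W  L
Position 11 is L, so the second player wins.

Second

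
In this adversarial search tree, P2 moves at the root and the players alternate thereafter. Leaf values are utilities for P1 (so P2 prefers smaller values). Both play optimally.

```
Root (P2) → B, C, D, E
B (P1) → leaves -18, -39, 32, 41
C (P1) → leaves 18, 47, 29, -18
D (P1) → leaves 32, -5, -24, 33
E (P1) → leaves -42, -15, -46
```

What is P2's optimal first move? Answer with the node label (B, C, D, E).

B (P1): max(-18, -39, 32, 41) = 41
C (P1): max(18, 47, 29, -18) = 47
D (P1): max(32, -5, -24, 33) = 33
E (P1): max(-42, -15, -46) = -15
Root (P2): min(41, 47, 33, -15) = -15
P2 picks the child with the lowest value: E (value -15).

E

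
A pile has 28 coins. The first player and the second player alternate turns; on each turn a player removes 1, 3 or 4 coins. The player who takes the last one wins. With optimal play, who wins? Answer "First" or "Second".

Second

i:   0  1  2  3  4  5  6  7  8  9 10 11 12 13 14 15 16 17 18 19 20 21 22 23 24 25 26 27 28
     L  W  L  W  W  W  W  L  W  L  W  W  W  W  L  W  L  W  W  W  W  L  W  L  W  W  W  W  L
Position 28 is L, so the second player wins.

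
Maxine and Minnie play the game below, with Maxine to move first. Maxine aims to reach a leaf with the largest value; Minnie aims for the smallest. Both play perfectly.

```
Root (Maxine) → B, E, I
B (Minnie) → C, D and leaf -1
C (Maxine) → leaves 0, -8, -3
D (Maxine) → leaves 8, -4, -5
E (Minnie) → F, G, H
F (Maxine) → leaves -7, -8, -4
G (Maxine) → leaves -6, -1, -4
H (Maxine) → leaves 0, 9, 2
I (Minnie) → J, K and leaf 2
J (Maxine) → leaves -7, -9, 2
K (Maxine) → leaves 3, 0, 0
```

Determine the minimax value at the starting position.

C (Maxine): max(0, -8, -3) = 0
D (Maxine): max(8, -4, -5) = 8
B (Minnie): min(0, 8, -1) = -1
F (Maxine): max(-7, -8, -4) = -4
G (Maxine): max(-6, -1, -4) = -1
H (Maxine): max(0, 9, 2) = 9
E (Minnie): min(-4, -1, 9) = -4
J (Maxine): max(-7, -9, 2) = 2
K (Maxine): max(3, 0, 0) = 3
I (Minnie): min(2, 3, 2) = 2
Root (Maxine): max(-1, -4, 2) = 2

2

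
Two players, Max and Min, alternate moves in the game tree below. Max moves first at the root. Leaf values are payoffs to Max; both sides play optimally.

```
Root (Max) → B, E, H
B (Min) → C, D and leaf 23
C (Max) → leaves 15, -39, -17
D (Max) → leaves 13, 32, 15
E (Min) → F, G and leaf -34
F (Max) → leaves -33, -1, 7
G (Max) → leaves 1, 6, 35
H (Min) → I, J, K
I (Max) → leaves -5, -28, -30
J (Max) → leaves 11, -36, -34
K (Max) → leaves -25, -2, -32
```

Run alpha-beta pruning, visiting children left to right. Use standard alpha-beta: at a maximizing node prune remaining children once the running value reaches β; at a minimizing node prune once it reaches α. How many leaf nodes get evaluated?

C [α=-∞,β=+∞]: v=15
D [α=-∞,β=15]: v=32 after child 2 ≥ β → β-cutoff, skip 1
B [α=-∞,β=+∞]: v=15
F [α=15,β=+∞]: v=7
E [α=15,β=+∞]: v=7 after child 1 ≤ α → α-cutoff, skip 2
I [α=15,β=+∞]: v=-5
H [α=15,β=+∞]: v=-5 after child 1 ≤ α → α-cutoff, skip 2
Root [α=-∞,β=+∞]: v=15
Leaves evaluated: 12 of 23.

12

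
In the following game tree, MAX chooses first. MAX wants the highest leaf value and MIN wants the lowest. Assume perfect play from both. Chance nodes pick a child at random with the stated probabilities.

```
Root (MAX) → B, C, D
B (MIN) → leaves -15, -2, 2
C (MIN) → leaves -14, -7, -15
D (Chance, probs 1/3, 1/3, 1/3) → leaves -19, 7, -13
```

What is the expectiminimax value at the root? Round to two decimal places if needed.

-8.33

B (MIN): min(-15, -2, 2) = -15
C (MIN): min(-14, -7, -15) = -15
D (Chance): 1/3·-19 + 1/3·7 + 1/3·-13 = -8.33
Root (MAX): max(-15, -15, -8.33) = -8.33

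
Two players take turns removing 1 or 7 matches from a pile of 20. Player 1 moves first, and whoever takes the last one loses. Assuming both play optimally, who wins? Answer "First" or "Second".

i:   0  1  2  3  4  5  6  7  8  9 10 11 12 13 14 15 16 17 18 19 20
     W  L  W  L  W  L  W  L  W  L  W  L  W  L  W  L  W  L  W  L  W
Position 20 is W, so the first player wins.

First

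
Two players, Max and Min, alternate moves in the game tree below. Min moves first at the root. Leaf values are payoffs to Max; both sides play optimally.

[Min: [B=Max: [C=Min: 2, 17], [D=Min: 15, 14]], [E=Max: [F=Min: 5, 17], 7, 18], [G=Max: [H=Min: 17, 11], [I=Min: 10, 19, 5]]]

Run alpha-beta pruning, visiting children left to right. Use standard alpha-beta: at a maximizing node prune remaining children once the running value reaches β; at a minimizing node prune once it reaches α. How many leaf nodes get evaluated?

C [α=-∞,β=+∞]: v=2
D [α=2,β=+∞]: v=14
B [α=-∞,β=+∞]: v=14
F [α=-∞,β=14]: v=5
E [α=-∞,β=14]: v=18
H [α=-∞,β=14]: v=11
I [α=11,β=14]: v=10 after child 1 ≤ α → α-cutoff, skip 2
G [α=-∞,β=14]: v=11
Root [α=-∞,β=+∞]: v=11
Leaves evaluated: 11 of 13.

11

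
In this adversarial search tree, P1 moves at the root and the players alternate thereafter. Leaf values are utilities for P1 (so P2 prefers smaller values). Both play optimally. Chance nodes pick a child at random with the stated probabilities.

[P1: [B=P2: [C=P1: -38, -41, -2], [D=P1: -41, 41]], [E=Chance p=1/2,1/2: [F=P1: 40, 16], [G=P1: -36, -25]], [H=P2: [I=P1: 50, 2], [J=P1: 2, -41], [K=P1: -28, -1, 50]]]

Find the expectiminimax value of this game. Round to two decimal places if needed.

C (P1): max(-38, -41, -2) = -2
D (P1): max(-41, 41) = 41
B (P2): min(-2, 41) = -2
F (P1): max(40, 16) = 40
G (P1): max(-36, -25) = -25
E (Chance): 1/2·40 + 1/2·-25 = 7.5
I (P1): max(50, 2) = 50
J (P1): max(2, -41) = 2
K (P1): max(-28, -1, 50) = 50
H (P2): min(50, 2, 50) = 2
Root (P1): max(-2, 7.5, 2) = 7.5

7.5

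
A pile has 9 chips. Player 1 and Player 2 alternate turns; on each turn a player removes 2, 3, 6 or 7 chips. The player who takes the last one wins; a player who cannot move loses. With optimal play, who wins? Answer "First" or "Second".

Second

Positions where the player to move wins (W) vs loses (L):
i:   0  1  2  3  4  5  6  7  8  9
     L  L  W  W  W  L  W  W  W  L
Position 9 is L, so the second player wins.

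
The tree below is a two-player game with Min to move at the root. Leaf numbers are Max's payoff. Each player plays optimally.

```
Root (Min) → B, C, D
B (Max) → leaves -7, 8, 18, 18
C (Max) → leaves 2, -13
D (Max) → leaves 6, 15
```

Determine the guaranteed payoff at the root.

2

B (Max): max(-7, 8, 18, 18) = 18
C (Max): max(2, -13) = 2
D (Max): max(6, 15) = 15
Root (Min): min(18, 2, 15) = 2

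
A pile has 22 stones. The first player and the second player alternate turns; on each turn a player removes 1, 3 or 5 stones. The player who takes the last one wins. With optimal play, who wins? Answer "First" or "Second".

Compute winning (W) and losing (L) positions by backward induction:
i:   0  1  2  3  4  5  6  7  8  9 10 11 12 13 14 15 16 17 18 19 20 21 22
     L  W  L  W  L  W  L  W  L  W  L  W  L  W  L  W  L  W  L  W  L  W  L
Position 22 is L, so the second player wins.

Second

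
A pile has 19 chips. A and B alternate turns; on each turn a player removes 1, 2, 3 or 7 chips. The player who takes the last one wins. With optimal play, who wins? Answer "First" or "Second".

Mark each pile size as W (mover wins) or L (mover loses):
i:   0  1  2  3  4  5  6  7  8  9 10 11 12 13 14 15 16 17 18 19
     L  W  W  W  L  W  W  W  L  W  W  W  L  W  W  W  L  W  W  W
Position 19 is W, so the first player wins.

First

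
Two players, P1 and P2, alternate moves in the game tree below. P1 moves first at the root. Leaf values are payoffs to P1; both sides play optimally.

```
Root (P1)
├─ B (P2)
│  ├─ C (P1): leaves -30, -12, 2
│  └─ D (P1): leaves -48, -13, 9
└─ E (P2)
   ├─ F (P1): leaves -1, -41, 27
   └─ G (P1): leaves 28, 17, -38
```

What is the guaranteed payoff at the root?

27

C (P1): max(-30, -12, 2) = 2
D (P1): max(-48, -13, 9) = 9
B (P2): min(2, 9) = 2
F (P1): max(-1, -41, 27) = 27
G (P1): max(28, 17, -38) = 28
E (P2): min(27, 28) = 27
Root (P1): max(2, 27) = 27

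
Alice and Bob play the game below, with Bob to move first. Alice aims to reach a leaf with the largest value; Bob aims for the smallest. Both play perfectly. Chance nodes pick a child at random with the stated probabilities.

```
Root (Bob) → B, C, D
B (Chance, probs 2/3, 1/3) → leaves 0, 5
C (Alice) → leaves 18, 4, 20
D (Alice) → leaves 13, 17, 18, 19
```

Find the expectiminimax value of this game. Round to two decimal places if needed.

1.67

B (Chance): 2/3·0 + 1/3·5 = 1.67
C (Alice): max(18, 4, 20) = 20
D (Alice): max(13, 17, 18, 19) = 19
Root (Bob): min(1.67, 20, 19) = 1.67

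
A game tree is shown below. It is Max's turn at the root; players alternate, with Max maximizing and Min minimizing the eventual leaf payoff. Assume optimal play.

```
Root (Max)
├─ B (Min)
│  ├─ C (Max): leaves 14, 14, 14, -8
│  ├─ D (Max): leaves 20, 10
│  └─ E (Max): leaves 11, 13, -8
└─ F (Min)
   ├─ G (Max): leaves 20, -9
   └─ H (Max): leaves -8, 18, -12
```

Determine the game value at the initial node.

18

C (Max): max(14, 14, 14, -8) = 14
D (Max): max(20, 10) = 20
E (Max): max(11, 13, -8) = 13
B (Min): min(14, 20, 13) = 13
G (Max): max(20, -9) = 20
H (Max): max(-8, 18, -12) = 18
F (Min): min(20, 18) = 18
Root (Max): max(13, 18) = 18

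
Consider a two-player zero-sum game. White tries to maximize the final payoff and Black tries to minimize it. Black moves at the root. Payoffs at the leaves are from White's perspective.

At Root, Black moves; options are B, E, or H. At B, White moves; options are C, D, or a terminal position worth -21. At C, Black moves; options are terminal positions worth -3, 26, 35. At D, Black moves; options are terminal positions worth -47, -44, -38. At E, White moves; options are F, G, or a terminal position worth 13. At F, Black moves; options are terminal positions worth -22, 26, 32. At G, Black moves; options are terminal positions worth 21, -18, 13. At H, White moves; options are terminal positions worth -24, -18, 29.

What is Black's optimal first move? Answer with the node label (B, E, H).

C (Black): min(-3, 26, 35) = -3
D (Black): min(-47, -44, -38) = -47
B (White): max(-3, -47, -21) = -3
F (Black): min(-22, 26, 32) = -22
G (Black): min(21, -18, 13) = -18
E (White): max(-22, -18, 13) = 13
H (White): max(-24, -18, 29) = 29
Root (Black): min(-3, 13, 29) = -3
Black picks the child with the lowest value: B (value -3).

B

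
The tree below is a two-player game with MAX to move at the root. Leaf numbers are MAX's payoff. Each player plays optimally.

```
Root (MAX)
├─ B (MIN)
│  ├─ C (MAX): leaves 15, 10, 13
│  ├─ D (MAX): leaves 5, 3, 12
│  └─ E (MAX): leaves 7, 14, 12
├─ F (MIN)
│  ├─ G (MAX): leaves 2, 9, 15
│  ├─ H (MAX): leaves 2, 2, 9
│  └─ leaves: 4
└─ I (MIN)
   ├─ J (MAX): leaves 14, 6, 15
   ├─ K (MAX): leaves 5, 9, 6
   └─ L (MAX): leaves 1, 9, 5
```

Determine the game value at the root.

12

C (MAX): max(15, 10, 13) = 15
D (MAX): max(5, 3, 12) = 12
E (MAX): max(7, 14, 12) = 14
B (MIN): min(15, 12, 14) = 12
G (MAX): max(2, 9, 15) = 15
H (MAX): max(2, 2, 9) = 9
F (MIN): min(15, 9, 4) = 4
J (MAX): max(14, 6, 15) = 15
K (MAX): max(5, 9, 6) = 9
L (MAX): max(1, 9, 5) = 9
I (MIN): min(15, 9, 9) = 9
Root (MAX): max(12, 4, 9) = 12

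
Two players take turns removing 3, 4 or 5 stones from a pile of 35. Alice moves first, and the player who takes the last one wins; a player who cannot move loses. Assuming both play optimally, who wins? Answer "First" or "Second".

W/L table (W = player to move can force a win):
i:   0  1  2  3  4  5  6  7  8  9 10 11 12 13 14 15 16 17 18 19 20 21 22 23 24 25 26 27 28 29 30 31 32 33 34 35
     L  L  L  W  W  W  W  W  L  L  L  W  W  W  W  W  L  L  L  W  W  W  W  W  L  L  L  W  W  W  W  W  L  L  L  W
Position 35 is W, so the first player wins.

First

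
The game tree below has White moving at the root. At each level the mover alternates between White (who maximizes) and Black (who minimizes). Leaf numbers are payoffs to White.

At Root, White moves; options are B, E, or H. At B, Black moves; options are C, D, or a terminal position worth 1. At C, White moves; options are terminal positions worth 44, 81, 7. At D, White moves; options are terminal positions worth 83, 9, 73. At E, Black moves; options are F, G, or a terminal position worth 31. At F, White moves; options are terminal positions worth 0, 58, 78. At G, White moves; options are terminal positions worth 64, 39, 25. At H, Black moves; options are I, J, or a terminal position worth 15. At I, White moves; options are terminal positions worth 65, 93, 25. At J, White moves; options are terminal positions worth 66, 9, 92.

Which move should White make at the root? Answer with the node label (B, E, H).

E

C (White): max(44, 81, 7) = 81
D (White): max(83, 9, 73) = 83
B (Black): min(81, 83, 1) = 1
F (White): max(0, 58, 78) = 78
G (White): max(64, 39, 25) = 64
E (Black): min(78, 64, 31) = 31
I (White): max(65, 93, 25) = 93
J (White): max(66, 9, 92) = 92
H (Black): min(93, 92, 15) = 15
Root (White): max(1, 31, 15) = 31
White picks the child with the highest value: E (value 31).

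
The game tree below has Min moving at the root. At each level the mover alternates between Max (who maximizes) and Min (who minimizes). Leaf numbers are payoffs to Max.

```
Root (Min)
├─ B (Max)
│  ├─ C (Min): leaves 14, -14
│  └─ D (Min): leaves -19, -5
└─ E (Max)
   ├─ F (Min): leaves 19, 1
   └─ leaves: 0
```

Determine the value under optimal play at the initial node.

-14

C (Min): min(14, -14) = -14
D (Min): min(-19, -5) = -19
B (Max): max(-14, -19) = -14
F (Min): min(19, 1) = 1
E (Max): max(1, 0) = 1
Root (Min): min(-14, 1) = -14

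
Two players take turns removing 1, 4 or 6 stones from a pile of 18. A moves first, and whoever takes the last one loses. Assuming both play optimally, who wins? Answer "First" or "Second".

Second

W/L table (W = player to move can force a win):
i:   0  1  2  3  4  5  6  7  8  9 10 11 12 13 14 15 16 17 18
     W  L  W  L  W  W  L  W  L  W  W  L  W  L  W  W  L  W  L
Position 18 is L, so the second player wins.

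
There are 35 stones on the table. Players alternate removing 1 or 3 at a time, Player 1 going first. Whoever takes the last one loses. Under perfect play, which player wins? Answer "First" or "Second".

Compute winning (W) and losing (L) positions by backward induction:
i:   0  1  2  3  4  5  6  7  8  9 10 11 12 13 14 15 16 17 18 19 20 21 22 23 24 25 26 27 28 29 30 31 32 33 34 35
     W  L  W  L  W  L  W  L  W  L  W  L  W  L  W  L  W  L  W  L  W  L  W  L  W  L  W  L  W  L  W  L  W  L  W  L
Position 35 is L, so the second player wins.

Second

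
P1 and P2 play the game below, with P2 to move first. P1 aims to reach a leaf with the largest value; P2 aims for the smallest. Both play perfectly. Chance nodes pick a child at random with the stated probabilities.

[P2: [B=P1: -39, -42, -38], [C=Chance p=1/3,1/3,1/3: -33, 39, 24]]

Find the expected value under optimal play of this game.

-38

B (P1): max(-39, -42, -38) = -38
C (Chance): 1/3·-33 + 1/3·39 + 1/3·24 = 10
Root (P2): min(-38, 10) = -38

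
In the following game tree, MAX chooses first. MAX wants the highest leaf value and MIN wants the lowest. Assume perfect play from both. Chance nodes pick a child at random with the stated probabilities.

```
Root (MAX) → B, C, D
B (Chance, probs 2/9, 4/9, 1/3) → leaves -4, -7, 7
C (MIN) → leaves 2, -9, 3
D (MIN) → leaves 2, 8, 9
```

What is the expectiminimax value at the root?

2

B (Chance): 2/9·-4 + 4/9·-7 + 1/3·7 = -1.67
C (MIN): min(2, -9, 3) = -9
D (MIN): min(2, 8, 9) = 2
Root (MAX): max(-1.67, -9, 2) = 2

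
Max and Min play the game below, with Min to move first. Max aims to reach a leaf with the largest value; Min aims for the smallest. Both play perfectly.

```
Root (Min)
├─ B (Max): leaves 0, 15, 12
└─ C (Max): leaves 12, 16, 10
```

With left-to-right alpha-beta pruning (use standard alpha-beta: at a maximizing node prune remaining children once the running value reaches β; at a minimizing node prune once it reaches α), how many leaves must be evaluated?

B [α=-∞,β=+∞]: v=15
C [α=-∞,β=15]: v=16 after child 2 ≥ β → β-cutoff, skip 1
Root [α=-∞,β=+∞]: v=15
Leaves evaluated: 5 of 6.

5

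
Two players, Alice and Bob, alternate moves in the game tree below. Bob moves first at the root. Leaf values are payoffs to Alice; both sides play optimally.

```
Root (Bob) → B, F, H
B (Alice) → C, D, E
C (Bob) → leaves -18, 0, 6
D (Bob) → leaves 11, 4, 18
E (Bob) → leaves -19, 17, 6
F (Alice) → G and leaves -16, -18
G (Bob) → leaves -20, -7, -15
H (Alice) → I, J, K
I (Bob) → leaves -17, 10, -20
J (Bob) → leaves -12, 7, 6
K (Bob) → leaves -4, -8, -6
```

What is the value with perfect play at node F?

-16

G: min(-20, -7, -15) = -20
F: max(-20, -16, -18) = -16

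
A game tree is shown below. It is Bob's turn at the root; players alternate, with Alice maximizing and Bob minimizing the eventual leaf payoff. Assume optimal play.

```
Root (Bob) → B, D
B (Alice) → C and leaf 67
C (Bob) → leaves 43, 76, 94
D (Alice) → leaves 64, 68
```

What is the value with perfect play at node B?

67

C: min(43, 76, 94) = 43
B: max(43, 67) = 67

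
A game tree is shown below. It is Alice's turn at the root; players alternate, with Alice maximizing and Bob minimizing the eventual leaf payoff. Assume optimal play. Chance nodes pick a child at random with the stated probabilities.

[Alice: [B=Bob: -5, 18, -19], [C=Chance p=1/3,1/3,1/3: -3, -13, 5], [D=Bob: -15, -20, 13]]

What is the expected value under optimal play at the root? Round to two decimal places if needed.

-3.67

B (Bob): min(-5, 18, -19) = -19
C (Chance): 1/3·-3 + 1/3·-13 + 1/3·5 = -3.67
D (Bob): min(-15, -20, 13) = -20
Root (Alice): max(-19, -3.67, -20) = -3.67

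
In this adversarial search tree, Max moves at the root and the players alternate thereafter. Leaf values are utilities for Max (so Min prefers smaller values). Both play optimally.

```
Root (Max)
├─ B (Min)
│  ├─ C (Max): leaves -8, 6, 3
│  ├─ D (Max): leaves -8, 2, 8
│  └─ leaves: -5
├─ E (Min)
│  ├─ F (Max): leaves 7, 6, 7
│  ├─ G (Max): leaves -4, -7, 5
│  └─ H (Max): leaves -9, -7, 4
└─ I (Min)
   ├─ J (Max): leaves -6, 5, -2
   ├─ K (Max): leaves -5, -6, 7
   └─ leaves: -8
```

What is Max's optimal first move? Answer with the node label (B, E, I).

E

C (Max): max(-8, 6, 3) = 6
D (Max): max(-8, 2, 8) = 8
B (Min): min(6, 8, -5) = -5
F (Max): max(7, 6, 7) = 7
G (Max): max(-4, -7, 5) = 5
H (Max): max(-9, -7, 4) = 4
E (Min): min(7, 5, 4) = 4
J (Max): max(-6, 5, -2) = 5
K (Max): max(-5, -6, 7) = 7
I (Min): min(5, 7, -8) = -8
Root (Max): max(-5, 4, -8) = 4
Max picks the child with the highest value: E (value 4).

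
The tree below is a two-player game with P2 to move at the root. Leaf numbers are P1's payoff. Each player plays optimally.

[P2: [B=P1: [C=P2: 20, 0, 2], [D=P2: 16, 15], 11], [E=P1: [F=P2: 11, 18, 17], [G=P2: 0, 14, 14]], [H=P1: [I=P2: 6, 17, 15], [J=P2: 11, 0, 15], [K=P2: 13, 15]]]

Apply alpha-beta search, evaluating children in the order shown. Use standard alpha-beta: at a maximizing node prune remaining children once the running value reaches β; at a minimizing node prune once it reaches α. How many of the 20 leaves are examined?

C [α=-∞,β=+∞]: v=0
D [α=0,β=+∞]: v=15
B [α=-∞,β=+∞]: v=15
F [α=-∞,β=15]: v=11
G [α=11,β=15]: v=0 after child 1 ≤ α → α-cutoff, skip 2
E [α=-∞,β=15]: v=11
I [α=-∞,β=11]: v=6
J [α=6,β=11]: v=0 after child 2 ≤ α → α-cutoff, skip 1
K [α=6,β=11]: v=13
H [α=-∞,β=11]: v=13
Root [α=-∞,β=+∞]: v=11
Leaves evaluated: 17 of 20.

17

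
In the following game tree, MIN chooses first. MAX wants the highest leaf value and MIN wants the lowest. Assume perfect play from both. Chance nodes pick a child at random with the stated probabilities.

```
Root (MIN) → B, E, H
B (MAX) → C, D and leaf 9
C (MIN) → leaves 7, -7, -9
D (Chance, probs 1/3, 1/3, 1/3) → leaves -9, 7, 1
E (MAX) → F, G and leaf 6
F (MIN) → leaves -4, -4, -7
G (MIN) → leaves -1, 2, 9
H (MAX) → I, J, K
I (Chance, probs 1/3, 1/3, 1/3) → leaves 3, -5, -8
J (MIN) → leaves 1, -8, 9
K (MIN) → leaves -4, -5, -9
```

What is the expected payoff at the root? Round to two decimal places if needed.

-3.33

C (MIN): min(7, -7, -9) = -9
D (Chance): 1/3·-9 + 1/3·7 + 1/3·1 = -0.33
B (MAX): max(-9, -0.33, 9) = 9
F (MIN): min(-4, -4, -7) = -7
G (MIN): min(-1, 2, 9) = -1
E (MAX): max(-7, -1, 6) = 6
I (Chance): 1/3·3 + 1/3·-5 + 1/3·-8 = -3.33
J (MIN): min(1, -8, 9) = -8
K (MIN): min(-4, -5, -9) = -9
H (MAX): max(-3.33, -8, -9) = -3.33
Root (MIN): min(9, 6, -3.33) = -3.33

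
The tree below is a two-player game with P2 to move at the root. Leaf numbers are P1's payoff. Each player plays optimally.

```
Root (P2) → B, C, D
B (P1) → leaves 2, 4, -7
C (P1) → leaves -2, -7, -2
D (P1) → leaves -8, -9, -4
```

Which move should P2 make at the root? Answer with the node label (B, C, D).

D

B (P1): max(2, 4, -7) = 4
C (P1): max(-2, -7, -2) = -2
D (P1): max(-8, -9, -4) = -4
Root (P2): min(4, -2, -4) = -4
P2 picks the child with the lowest value: D (value -4).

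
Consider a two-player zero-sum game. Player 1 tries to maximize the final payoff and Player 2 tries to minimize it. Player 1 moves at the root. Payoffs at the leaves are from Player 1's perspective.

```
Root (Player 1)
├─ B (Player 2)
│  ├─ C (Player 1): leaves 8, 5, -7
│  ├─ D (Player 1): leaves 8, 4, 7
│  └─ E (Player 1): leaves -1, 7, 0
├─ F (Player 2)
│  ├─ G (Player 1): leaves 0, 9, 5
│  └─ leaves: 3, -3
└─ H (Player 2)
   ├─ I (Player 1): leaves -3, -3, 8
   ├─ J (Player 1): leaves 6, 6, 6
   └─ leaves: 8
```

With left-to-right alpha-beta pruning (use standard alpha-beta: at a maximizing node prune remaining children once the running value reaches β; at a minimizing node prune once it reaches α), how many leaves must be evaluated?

C [α=-∞,β=+∞]: v=8
D [α=-∞,β=8]: v=8 after child 1 ≥ β → β-cutoff, skip 2
E [α=-∞,β=8]: v=7
B [α=-∞,β=+∞]: v=7
G [α=7,β=+∞]: v=9
F [α=7,β=+∞]: v=3 after child 2 ≤ α → α-cutoff, skip 1
I [α=7,β=+∞]: v=8
J [α=7,β=8]: v=6
H [α=7,β=+∞]: v=6 after child 2 ≤ α → α-cutoff, skip 1
Root [α=-∞,β=+∞]: v=7
Leaves evaluated: 17 of 21.

17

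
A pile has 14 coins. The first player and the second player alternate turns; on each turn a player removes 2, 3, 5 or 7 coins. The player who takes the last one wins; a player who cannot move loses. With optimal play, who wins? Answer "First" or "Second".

First

Positions where the player to move wins (W) vs loses (L):
i:   0  1  2  3  4  5  6  7  8  9 10 11 12 13 14
     L  L  W  W  W  W  W  W  W  L  L  W  W  W  W
Position 14 is W, so the first player wins.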